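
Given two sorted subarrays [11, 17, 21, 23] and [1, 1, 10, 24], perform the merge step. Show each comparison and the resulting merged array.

Merging process:

Compare 11 vs 1: take 1 from right. Merged: [1]
Compare 11 vs 1: take 1 from right. Merged: [1, 1]
Compare 11 vs 10: take 10 from right. Merged: [1, 1, 10]
Compare 11 vs 24: take 11 from left. Merged: [1, 1, 10, 11]
Compare 17 vs 24: take 17 from left. Merged: [1, 1, 10, 11, 17]
Compare 21 vs 24: take 21 from left. Merged: [1, 1, 10, 11, 17, 21]
Compare 23 vs 24: take 23 from left. Merged: [1, 1, 10, 11, 17, 21, 23]
Append remaining from right: [24]. Merged: [1, 1, 10, 11, 17, 21, 23, 24]

Final merged array: [1, 1, 10, 11, 17, 21, 23, 24]
Total comparisons: 7

The merged array is [1, 1, 10, 11, 17, 21, 23, 24], requiring 7 comparisons. The merge step runs in O(n) time where n is the total number of elements.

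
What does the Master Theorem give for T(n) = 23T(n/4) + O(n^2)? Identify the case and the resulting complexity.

Master Theorem for T(n) = 23T(n/4) + O(n^2):

a = 23, b = 4, c = 2
log_b(a) = log_4(23) = 2.2618

Case 1: c = 2 < log_4(23) = 2.2618
T(n) = O(n^(log_4 23))

For T(n) = 23T(n/4) + O(n^2): log_4(23) = 2.2618. This is Case 1 of the Master Theorem (c < log_b(a), work dominated by leaves), giving O(n^(log_4 23)).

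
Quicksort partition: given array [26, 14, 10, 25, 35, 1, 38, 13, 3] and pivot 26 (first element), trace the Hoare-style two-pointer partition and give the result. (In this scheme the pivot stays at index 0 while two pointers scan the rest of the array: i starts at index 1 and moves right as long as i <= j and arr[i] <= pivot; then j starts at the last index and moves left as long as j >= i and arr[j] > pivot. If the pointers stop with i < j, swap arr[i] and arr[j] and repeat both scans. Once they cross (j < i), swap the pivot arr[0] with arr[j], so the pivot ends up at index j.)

Hoare-style two-pointer partition with pivot = 26:

Initial array: [26, 14, 10, 25, 35, 1, 38, 13, 3]

Pointers start at i = 1, j = 8.
i stops at index 4 (arr[4]=35 > 26), j stops at index 8 (arr[8]=3 <= 26): swap arr[4] and arr[8], array becomes [26, 14, 10, 25, 3, 1, 38, 13, 35]
i stops at index 6 (arr[6]=38 > 26), j stops at index 7 (arr[7]=13 <= 26): swap arr[6] and arr[7], array becomes [26, 14, 10, 25, 3, 1, 13, 38, 35]
i ends at 7, j ends at 6: the pointers have crossed (j < i), so scanning stops.

Swap pivot arr[0] with arr[6] to place pivot at position 6: [13, 14, 10, 25, 3, 1, 26, 38, 35]
Pivot position: 6

After partitioning with pivot 26, the array becomes [13, 14, 10, 25, 3, 1, 26, 38, 35]. The pivot is placed at index 6. All elements to the left of the pivot are <= 26, and all elements to the right are > 26.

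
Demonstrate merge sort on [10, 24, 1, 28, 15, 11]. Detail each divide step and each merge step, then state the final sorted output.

Merge sort trace:

Split: [10, 24, 1, 28, 15, 11] -> [10, 24, 1] and [28, 15, 11]
  Split: [10, 24, 1] -> [10] and [24, 1]
    Split: [24, 1] -> [24] and [1]
    Merge: [24] + [1] -> [1, 24]
  Merge: [10] + [1, 24] -> [1, 10, 24]
  Split: [28, 15, 11] -> [28] and [15, 11]
    Split: [15, 11] -> [15] and [11]
    Merge: [15] + [11] -> [11, 15]
  Merge: [28] + [11, 15] -> [11, 15, 28]
Merge: [1, 10, 24] + [11, 15, 28] -> [1, 10, 11, 15, 24, 28]

Final sorted array: [1, 10, 11, 15, 24, 28]

The merge sort proceeds by recursively splitting the array and merging sorted halves.
After all merges, the sorted array is [1, 10, 11, 15, 24, 28].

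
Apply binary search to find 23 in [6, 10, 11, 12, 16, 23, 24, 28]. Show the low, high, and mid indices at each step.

Binary search for 23 in [6, 10, 11, 12, 16, 23, 24, 28]:

lo=0, hi=7, mid=3, arr[mid]=12 -> 12 < 23, search right half
lo=4, hi=7, mid=5, arr[mid]=23 -> Found target at index 5!

Binary search finds 23 at index 5 after 2 comparisons. The search repeatedly halves the search space by comparing with the middle element.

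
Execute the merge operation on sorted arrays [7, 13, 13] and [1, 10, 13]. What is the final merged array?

Merging process:

Compare 7 vs 1: take 1 from right. Merged: [1]
Compare 7 vs 10: take 7 from left. Merged: [1, 7]
Compare 13 vs 10: take 10 from right. Merged: [1, 7, 10]
Compare 13 vs 13: take 13 from left. Merged: [1, 7, 10, 13]
Compare 13 vs 13: take 13 from left. Merged: [1, 7, 10, 13, 13]
Append remaining from right: [13]. Merged: [1, 7, 10, 13, 13, 13]

Final merged array: [1, 7, 10, 13, 13, 13]
Total comparisons: 5

The merged array is [1, 7, 10, 13, 13, 13], requiring 5 comparisons. The merge step runs in O(n) time where n is the total number of elements.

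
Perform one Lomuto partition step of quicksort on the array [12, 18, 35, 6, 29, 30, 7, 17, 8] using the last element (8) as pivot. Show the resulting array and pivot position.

Lomuto partition with pivot = 8:

Initial array: [12, 18, 35, 6, 29, 30, 7, 17, 8]

arr[0]=12 > 8: no swap
arr[1]=18 > 8: no swap
arr[2]=35 > 8: no swap
arr[3]=6 <= 8: swap with position 0, array becomes [6, 18, 35, 12, 29, 30, 7, 17, 8]
arr[4]=29 > 8: no swap
arr[5]=30 > 8: no swap
arr[6]=7 <= 8: swap with position 1, array becomes [6, 7, 35, 12, 29, 30, 18, 17, 8]
arr[7]=17 > 8: no swap

Place pivot at position 2: [6, 7, 8, 12, 29, 30, 18, 17, 35]
Pivot position: 2

After partitioning with pivot 8, the array becomes [6, 7, 8, 12, 29, 30, 18, 17, 35]. The pivot is placed at index 2. All elements to the left of the pivot are <= 8, and all elements to the right are > 8.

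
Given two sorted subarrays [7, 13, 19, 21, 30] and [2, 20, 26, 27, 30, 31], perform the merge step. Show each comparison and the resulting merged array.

Merging process:

Compare 7 vs 2: take 2 from right. Merged: [2]
Compare 7 vs 20: take 7 from left. Merged: [2, 7]
Compare 13 vs 20: take 13 from left. Merged: [2, 7, 13]
Compare 19 vs 20: take 19 from left. Merged: [2, 7, 13, 19]
Compare 21 vs 20: take 20 from right. Merged: [2, 7, 13, 19, 20]
Compare 21 vs 26: take 21 from left. Merged: [2, 7, 13, 19, 20, 21]
Compare 30 vs 26: take 26 from right. Merged: [2, 7, 13, 19, 20, 21, 26]
Compare 30 vs 27: take 27 from right. Merged: [2, 7, 13, 19, 20, 21, 26, 27]
Compare 30 vs 30: take 30 from left. Merged: [2, 7, 13, 19, 20, 21, 26, 27, 30]
Append remaining from right: [30, 31]. Merged: [2, 7, 13, 19, 20, 21, 26, 27, 30, 30, 31]

Final merged array: [2, 7, 13, 19, 20, 21, 26, 27, 30, 30, 31]
Total comparisons: 9

The merged array is [2, 7, 13, 19, 20, 21, 26, 27, 30, 30, 31], requiring 9 comparisons. The merge step runs in O(n) time where n is the total number of elements.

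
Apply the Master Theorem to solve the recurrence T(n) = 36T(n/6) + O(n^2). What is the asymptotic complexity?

Master Theorem for T(n) = 36T(n/6) + O(n^2):

a = 36, b = 6, c = 2
log_b(a) = log_6(36) = 2.0000

Case 2: c = 2 = log_6(36) = 2.0000
T(n) = O(n^2 log n) = O(n^2 log n)

For T(n) = 36T(n/6) + O(n^2): log_6(36) = 2.0000. This is Case 2 of the Master Theorem (c = log_b(a), equal work at all levels), giving O(n^2 log n).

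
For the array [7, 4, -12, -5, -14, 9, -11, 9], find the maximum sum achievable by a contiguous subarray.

Using Kadane's algorithm on [7, 4, -12, -5, -14, 9, -11, 9]:

Scanning through the array:
Position 1 (value 4): max_ending_here = 11, max_so_far = 11
Position 2 (value -12): max_ending_here = -1, max_so_far = 11
Position 3 (value -5): max_ending_here = -5, max_so_far = 11
Position 4 (value -14): max_ending_here = -14, max_so_far = 11
Position 5 (value 9): max_ending_here = 9, max_so_far = 11
Position 6 (value -11): max_ending_here = -2, max_so_far = 11
Position 7 (value 9): max_ending_here = 9, max_so_far = 11

Maximum subarray: [7, 4]
Maximum sum: 11

The maximum subarray is [7, 4] with sum 11. This subarray runs from index 0 to index 1.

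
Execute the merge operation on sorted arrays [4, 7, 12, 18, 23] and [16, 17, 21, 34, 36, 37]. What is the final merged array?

Merging process:

Compare 4 vs 16: take 4 from left. Merged: [4]
Compare 7 vs 16: take 7 from left. Merged: [4, 7]
Compare 12 vs 16: take 12 from left. Merged: [4, 7, 12]
Compare 18 vs 16: take 16 from right. Merged: [4, 7, 12, 16]
Compare 18 vs 17: take 17 from right. Merged: [4, 7, 12, 16, 17]
Compare 18 vs 21: take 18 from left. Merged: [4, 7, 12, 16, 17, 18]
Compare 23 vs 21: take 21 from right. Merged: [4, 7, 12, 16, 17, 18, 21]
Compare 23 vs 34: take 23 from left. Merged: [4, 7, 12, 16, 17, 18, 21, 23]
Append remaining from right: [34, 36, 37]. Merged: [4, 7, 12, 16, 17, 18, 21, 23, 34, 36, 37]

Final merged array: [4, 7, 12, 16, 17, 18, 21, 23, 34, 36, 37]
Total comparisons: 8

The merged array is [4, 7, 12, 16, 17, 18, 21, 23, 34, 36, 37], requiring 8 comparisons. The merge step runs in O(n) time where n is the total number of elements.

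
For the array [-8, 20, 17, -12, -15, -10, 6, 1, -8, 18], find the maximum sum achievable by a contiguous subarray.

Using Kadane's algorithm on [-8, 20, 17, -12, -15, -10, 6, 1, -8, 18]:

Scanning through the array:
Position 1 (value 20): max_ending_here = 20, max_so_far = 20
Position 2 (value 17): max_ending_here = 37, max_so_far = 37
Position 3 (value -12): max_ending_here = 25, max_so_far = 37
Position 4 (value -15): max_ending_here = 10, max_so_far = 37
Position 5 (value -10): max_ending_here = 0, max_so_far = 37
Position 6 (value 6): max_ending_here = 6, max_so_far = 37
Position 7 (value 1): max_ending_here = 7, max_so_far = 37
Position 8 (value -8): max_ending_here = -1, max_so_far = 37
Position 9 (value 18): max_ending_here = 18, max_so_far = 37

Maximum subarray: [20, 17]
Maximum sum: 37

The maximum subarray is [20, 17] with sum 37. This subarray runs from index 1 to index 2.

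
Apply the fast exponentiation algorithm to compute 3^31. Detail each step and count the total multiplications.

Computing 3^31 by squaring (build up from 3^1; each line after the first costs one multiplication):

3^1 = 3
3^2 = (3^1)^2 = 3^2 = 9
3^3 = 3 * 3^2 = 3 * 9 = 27
3^6 = (3^3)^2 = 27^2 = 729
3^7 = 3 * 3^6 = 3 * 729 = 2187
3^14 = (3^7)^2 = 2187^2 = 4782969
3^15 = 3 * 3^14 = 3 * 4782969 = 14348907
3^30 = (3^15)^2 = 14348907^2 = 205891132094649
3^31 = 3 * 3^30 = 3 * 205891132094649 = 617673396283947

Result: 617673396283947
Multiplications needed: 8 (8 lines after 3^1)

3^31 = 617673396283947. Using exponentiation by squaring, this requires 8 multiplications. The key idea: if the exponent is even, square the half-power; if odd, multiply by the base once.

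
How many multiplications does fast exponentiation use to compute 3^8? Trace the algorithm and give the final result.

Computing 3^8 by squaring (build up from 3^1; each line after the first costs one multiplication):

3^1 = 3
3^2 = (3^1)^2 = 3^2 = 9
3^4 = (3^2)^2 = 9^2 = 81
3^8 = (3^4)^2 = 81^2 = 6561

Result: 6561
Multiplications needed: 3 (3 lines after 3^1)

3^8 = 6561. Using exponentiation by squaring, this requires 3 multiplications. The key idea: if the exponent is even, square the half-power; if odd, multiply by the base once.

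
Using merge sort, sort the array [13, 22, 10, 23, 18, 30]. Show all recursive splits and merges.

Merge sort trace:

Split: [13, 22, 10, 23, 18, 30] -> [13, 22, 10] and [23, 18, 30]
  Split: [13, 22, 10] -> [13] and [22, 10]
    Split: [22, 10] -> [22] and [10]
    Merge: [22] + [10] -> [10, 22]
  Merge: [13] + [10, 22] -> [10, 13, 22]
  Split: [23, 18, 30] -> [23] and [18, 30]
    Split: [18, 30] -> [18] and [30]
    Merge: [18] + [30] -> [18, 30]
  Merge: [23] + [18, 30] -> [18, 23, 30]
Merge: [10, 13, 22] + [18, 23, 30] -> [10, 13, 18, 22, 23, 30]

Final sorted array: [10, 13, 18, 22, 23, 30]

The merge sort proceeds by recursively splitting the array and merging sorted halves.
After all merges, the sorted array is [10, 13, 18, 22, 23, 30].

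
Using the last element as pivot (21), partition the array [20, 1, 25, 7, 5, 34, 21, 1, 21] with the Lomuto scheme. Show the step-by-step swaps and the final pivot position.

Lomuto partition with pivot = 21:

Initial array: [20, 1, 25, 7, 5, 34, 21, 1, 21]

arr[0]=20 <= 21: swap with position 0, array becomes [20, 1, 25, 7, 5, 34, 21, 1, 21]
arr[1]=1 <= 21: swap with position 1, array becomes [20, 1, 25, 7, 5, 34, 21, 1, 21]
arr[2]=25 > 21: no swap
arr[3]=7 <= 21: swap with position 2, array becomes [20, 1, 7, 25, 5, 34, 21, 1, 21]
arr[4]=5 <= 21: swap with position 3, array becomes [20, 1, 7, 5, 25, 34, 21, 1, 21]
arr[5]=34 > 21: no swap
arr[6]=21 <= 21: swap with position 4, array becomes [20, 1, 7, 5, 21, 34, 25, 1, 21]
arr[7]=1 <= 21: swap with position 5, array becomes [20, 1, 7, 5, 21, 1, 25, 34, 21]

Place pivot at position 6: [20, 1, 7, 5, 21, 1, 21, 34, 25]
Pivot position: 6

After partitioning with pivot 21, the array becomes [20, 1, 7, 5, 21, 1, 21, 34, 25]. The pivot is placed at index 6. All elements to the left of the pivot are <= 21, and all elements to the right are > 21.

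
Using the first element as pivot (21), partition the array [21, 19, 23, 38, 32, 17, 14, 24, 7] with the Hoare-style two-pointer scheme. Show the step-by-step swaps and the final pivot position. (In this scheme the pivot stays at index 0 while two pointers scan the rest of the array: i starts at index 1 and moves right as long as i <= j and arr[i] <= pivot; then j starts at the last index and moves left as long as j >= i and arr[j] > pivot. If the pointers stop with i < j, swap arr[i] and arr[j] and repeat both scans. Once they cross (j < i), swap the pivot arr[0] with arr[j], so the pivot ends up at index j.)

Hoare-style two-pointer partition with pivot = 21:

Initial array: [21, 19, 23, 38, 32, 17, 14, 24, 7]

Pointers start at i = 1, j = 8.
i stops at index 2 (arr[2]=23 > 21), j stops at index 8 (arr[8]=7 <= 21): swap arr[2] and arr[8], array becomes [21, 19, 7, 38, 32, 17, 14, 24, 23]
i stops at index 3 (arr[3]=38 > 21), j stops at index 6 (arr[6]=14 <= 21): swap arr[3] and arr[6], array becomes [21, 19, 7, 14, 32, 17, 38, 24, 23]
i stops at index 4 (arr[4]=32 > 21), j stops at index 5 (arr[5]=17 <= 21): swap arr[4] and arr[5], array becomes [21, 19, 7, 14, 17, 32, 38, 24, 23]
i ends at 5, j ends at 4: the pointers have crossed (j < i), so scanning stops.

Swap pivot arr[0] with arr[4] to place pivot at position 4: [17, 19, 7, 14, 21, 32, 38, 24, 23]
Pivot position: 4

After partitioning with pivot 21, the array becomes [17, 19, 7, 14, 21, 32, 38, 24, 23]. The pivot is placed at index 4. All elements to the left of the pivot are <= 21, and all elements to the right are > 21.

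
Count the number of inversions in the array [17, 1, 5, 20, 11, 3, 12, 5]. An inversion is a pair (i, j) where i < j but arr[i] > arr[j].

Finding inversions in [17, 1, 5, 20, 11, 3, 12, 5]:

(0, 1): arr[0]=17 > arr[1]=1
(0, 2): arr[0]=17 > arr[2]=5
(0, 4): arr[0]=17 > arr[4]=11
(0, 5): arr[0]=17 > arr[5]=3
(0, 6): arr[0]=17 > arr[6]=12
(0, 7): arr[0]=17 > arr[7]=5
(2, 5): arr[2]=5 > arr[5]=3
(3, 4): arr[3]=20 > arr[4]=11
(3, 5): arr[3]=20 > arr[5]=3
(3, 6): arr[3]=20 > arr[6]=12
(3, 7): arr[3]=20 > arr[7]=5
(4, 5): arr[4]=11 > arr[5]=3
(4, 7): arr[4]=11 > arr[7]=5
(6, 7): arr[6]=12 > arr[7]=5

Total inversions: 14

The array has 14 inversion(s): (0,1), (0,2), (0,4), (0,5), (0,6), (0,7), (2,5), (3,4), (3,5), (3,6), (3,7), (4,5), (4,7), (6,7). Each pair (i,j) satisfies i < j and arr[i] > arr[j].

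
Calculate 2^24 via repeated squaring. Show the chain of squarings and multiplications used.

Computing 2^24 by squaring (build up from 2^1; each line after the first costs one multiplication):

2^1 = 2
2^2 = (2^1)^2 = 2^2 = 4
2^3 = 2 * 2^2 = 2 * 4 = 8
2^6 = (2^3)^2 = 8^2 = 64
2^12 = (2^6)^2 = 64^2 = 4096
2^24 = (2^12)^2 = 4096^2 = 16777216

Result: 16777216
Multiplications needed: 5 (5 lines after 2^1)

2^24 = 16777216. Using exponentiation by squaring, this requires 5 multiplications. The key idea: if the exponent is even, square the half-power; if odd, multiply by the base once.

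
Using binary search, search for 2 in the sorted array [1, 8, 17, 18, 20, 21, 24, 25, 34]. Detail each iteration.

Binary search for 2 in [1, 8, 17, 18, 20, 21, 24, 25, 34]:

lo=0, hi=8, mid=4, arr[mid]=20 -> 20 > 2, search left half
lo=0, hi=3, mid=1, arr[mid]=8 -> 8 > 2, search left half
lo=0, hi=0, mid=0, arr[mid]=1 -> 1 < 2, search right half
lo=1 > hi=0, target 2 not found

Binary search determines that 2 is not in the array after 3 comparisons. The search space was exhausted without finding the target.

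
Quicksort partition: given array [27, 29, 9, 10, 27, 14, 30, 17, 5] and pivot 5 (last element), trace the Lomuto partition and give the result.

Lomuto partition with pivot = 5:

Initial array: [27, 29, 9, 10, 27, 14, 30, 17, 5]

arr[0]=27 > 5: no swap
arr[1]=29 > 5: no swap
arr[2]=9 > 5: no swap
arr[3]=10 > 5: no swap
arr[4]=27 > 5: no swap
arr[5]=14 > 5: no swap
arr[6]=30 > 5: no swap
arr[7]=17 > 5: no swap

Place pivot at position 0: [5, 29, 9, 10, 27, 14, 30, 17, 27]
Pivot position: 0

After partitioning with pivot 5, the array becomes [5, 29, 9, 10, 27, 14, 30, 17, 27]. The pivot is placed at index 0. All elements to the left of the pivot are <= 5, and all elements to the right are > 5.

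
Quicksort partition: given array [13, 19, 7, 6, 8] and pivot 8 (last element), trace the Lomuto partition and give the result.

Lomuto partition with pivot = 8:

Initial array: [13, 19, 7, 6, 8]

arr[0]=13 > 8: no swap
arr[1]=19 > 8: no swap
arr[2]=7 <= 8: swap with position 0, array becomes [7, 19, 13, 6, 8]
arr[3]=6 <= 8: swap with position 1, array becomes [7, 6, 13, 19, 8]

Place pivot at position 2: [7, 6, 8, 19, 13]
Pivot position: 2

After partitioning with pivot 8, the array becomes [7, 6, 8, 19, 13]. The pivot is placed at index 2. All elements to the left of the pivot are <= 8, and all elements to the right are > 8.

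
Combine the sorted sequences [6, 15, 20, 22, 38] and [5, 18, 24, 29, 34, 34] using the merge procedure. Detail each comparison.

Merging process:

Compare 6 vs 5: take 5 from right. Merged: [5]
Compare 6 vs 18: take 6 from left. Merged: [5, 6]
Compare 15 vs 18: take 15 from left. Merged: [5, 6, 15]
Compare 20 vs 18: take 18 from right. Merged: [5, 6, 15, 18]
Compare 20 vs 24: take 20 from left. Merged: [5, 6, 15, 18, 20]
Compare 22 vs 24: take 22 from left. Merged: [5, 6, 15, 18, 20, 22]
Compare 38 vs 24: take 24 from right. Merged: [5, 6, 15, 18, 20, 22, 24]
Compare 38 vs 29: take 29 from right. Merged: [5, 6, 15, 18, 20, 22, 24, 29]
Compare 38 vs 34: take 34 from right. Merged: [5, 6, 15, 18, 20, 22, 24, 29, 34]
Compare 38 vs 34: take 34 from right. Merged: [5, 6, 15, 18, 20, 22, 24, 29, 34, 34]
Append remaining from left: [38]. Merged: [5, 6, 15, 18, 20, 22, 24, 29, 34, 34, 38]

Final merged array: [5, 6, 15, 18, 20, 22, 24, 29, 34, 34, 38]
Total comparisons: 10

The merged array is [5, 6, 15, 18, 20, 22, 24, 29, 34, 34, 38], requiring 10 comparisons. The merge step runs in O(n) time where n is the total number of elements.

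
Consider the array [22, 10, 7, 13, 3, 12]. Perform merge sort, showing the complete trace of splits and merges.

Merge sort trace:

Split: [22, 10, 7, 13, 3, 12] -> [22, 10, 7] and [13, 3, 12]
  Split: [22, 10, 7] -> [22] and [10, 7]
    Split: [10, 7] -> [10] and [7]
    Merge: [10] + [7] -> [7, 10]
  Merge: [22] + [7, 10] -> [7, 10, 22]
  Split: [13, 3, 12] -> [13] and [3, 12]
    Split: [3, 12] -> [3] and [12]
    Merge: [3] + [12] -> [3, 12]
  Merge: [13] + [3, 12] -> [3, 12, 13]
Merge: [7, 10, 22] + [3, 12, 13] -> [3, 7, 10, 12, 13, 22]

Final sorted array: [3, 7, 10, 12, 13, 22]

The merge sort proceeds by recursively splitting the array and merging sorted halves.
After all merges, the sorted array is [3, 7, 10, 12, 13, 22].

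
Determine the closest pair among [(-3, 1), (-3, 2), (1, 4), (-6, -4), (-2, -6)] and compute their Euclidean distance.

Computing all pairwise distances among 5 points:

d((-3, 1), (-3, 2)) = 1.0 <-- minimum
d((-3, 1), (1, 4)) = 5.0
d((-3, 1), (-6, -4)) = 5.831
d((-3, 1), (-2, -6)) = 7.0711
d((-3, 2), (1, 4)) = 4.4721
d((-3, 2), (-6, -4)) = 6.7082
d((-3, 2), (-2, -6)) = 8.0623
d((1, 4), (-6, -4)) = 10.6301
d((1, 4), (-2, -6)) = 10.4403
d((-6, -4), (-2, -6)) = 4.4721

Closest pair: (-3, 1) and (-3, 2) with distance 1.0

The closest pair is (-3, 1) and (-3, 2) with Euclidean distance 1.0. For 5 points, brute-force pairwise comparison is shown above. For large n, the divide-and-conquer algorithm (sort by x, recurse on halves, check the dividing strip) achieves O(n log n).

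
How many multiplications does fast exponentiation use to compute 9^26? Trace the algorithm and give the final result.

Computing 9^26 by squaring (build up from 9^1; each line after the first costs one multiplication):

9^1 = 9
9^2 = (9^1)^2 = 9^2 = 81
9^3 = 9 * 9^2 = 9 * 81 = 729
9^6 = (9^3)^2 = 729^2 = 531441
9^12 = (9^6)^2 = 531441^2 = 282429536481
9^13 = 9 * 9^12 = 9 * 282429536481 = 2541865828329
9^26 = (9^13)^2 = 2541865828329^2 = 6461081889226673298932241

Result: 6461081889226673298932241
Multiplications needed: 6 (6 lines after 9^1)

9^26 = 6461081889226673298932241. Using exponentiation by squaring, this requires 6 multiplications. The key idea: if the exponent is even, square the half-power; if odd, multiply by the base once.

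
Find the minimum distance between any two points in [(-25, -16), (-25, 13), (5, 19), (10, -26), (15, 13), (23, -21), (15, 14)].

Computing all pairwise distances among 7 points:

d((-25, -16), (-25, 13)) = 29.0
d((-25, -16), (5, 19)) = 46.0977
d((-25, -16), (10, -26)) = 36.4005
d((-25, -16), (15, 13)) = 49.4065
d((-25, -16), (23, -21)) = 48.2597
d((-25, -16), (15, 14)) = 50.0
d((-25, 13), (5, 19)) = 30.5941
d((-25, 13), (10, -26)) = 52.4023
d((-25, 13), (15, 13)) = 40.0
d((-25, 13), (23, -21)) = 58.8218
d((-25, 13), (15, 14)) = 40.0125
d((5, 19), (10, -26)) = 45.2769
d((5, 19), (15, 13)) = 11.6619
d((5, 19), (23, -21)) = 43.8634
d((5, 19), (15, 14)) = 11.1803
d((10, -26), (15, 13)) = 39.3192
d((10, -26), (23, -21)) = 13.9284
d((10, -26), (15, 14)) = 40.3113
d((15, 13), (23, -21)) = 34.9285
d((15, 13), (15, 14)) = 1.0 <-- minimum
d((23, -21), (15, 14)) = 35.9026

Closest pair: (15, 13) and (15, 14) with distance 1.0

The closest pair is (15, 13) and (15, 14) with Euclidean distance 1.0. For 7 points, brute-force pairwise comparison is shown above. For large n, the divide-and-conquer algorithm (sort by x, recurse on halves, check the dividing strip) achieves O(n log n).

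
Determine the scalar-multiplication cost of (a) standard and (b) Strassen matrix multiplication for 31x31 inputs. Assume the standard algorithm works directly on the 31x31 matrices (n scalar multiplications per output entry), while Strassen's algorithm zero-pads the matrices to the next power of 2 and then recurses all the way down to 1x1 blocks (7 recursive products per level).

Matrix multiplication for 31x31 matrices:

Strassen's algorithm requires power-of-2 dimensions. Pad 31x31 to 32x32 (next power of 2).

Standard algorithm: 31^3 = 29791 multiplications
Strassen's algorithm: 7^(log2(32)) = 7^5 = 16807 multiplications
Savings: 29791 - 16807 = 12984 multiplications

Standard: 29791 multiplications (31^3). Strassen: 16807 multiplications (7^5, after padding to 32x32). Strassen reduces 8 recursive multiplications to 7 at each level.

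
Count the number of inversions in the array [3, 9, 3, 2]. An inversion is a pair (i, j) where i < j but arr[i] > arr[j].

Finding inversions in [3, 9, 3, 2]:

(0, 3): arr[0]=3 > arr[3]=2
(1, 2): arr[1]=9 > arr[2]=3
(1, 3): arr[1]=9 > arr[3]=2
(2, 3): arr[2]=3 > arr[3]=2

Total inversions: 4

The array has 4 inversion(s): (0,3), (1,2), (1,3), (2,3). Each pair (i,j) satisfies i < j and arr[i] > arr[j].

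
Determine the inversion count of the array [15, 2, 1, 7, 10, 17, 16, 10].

Finding inversions in [15, 2, 1, 7, 10, 17, 16, 10]:

(0, 1): arr[0]=15 > arr[1]=2
(0, 2): arr[0]=15 > arr[2]=1
(0, 3): arr[0]=15 > arr[3]=7
(0, 4): arr[0]=15 > arr[4]=10
(0, 7): arr[0]=15 > arr[7]=10
(1, 2): arr[1]=2 > arr[2]=1
(5, 6): arr[5]=17 > arr[6]=16
(5, 7): arr[5]=17 > arr[7]=10
(6, 7): arr[6]=16 > arr[7]=10

Total inversions: 9

The array has 9 inversion(s): (0,1), (0,2), (0,3), (0,4), (0,7), (1,2), (5,6), (5,7), (6,7). Each pair (i,j) satisfies i < j and arr[i] > arr[j].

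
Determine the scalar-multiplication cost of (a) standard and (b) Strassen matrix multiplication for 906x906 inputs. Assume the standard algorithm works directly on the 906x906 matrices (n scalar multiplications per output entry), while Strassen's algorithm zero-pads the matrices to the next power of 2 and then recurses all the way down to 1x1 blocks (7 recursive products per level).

Matrix multiplication for 906x906 matrices:

Strassen's algorithm requires power-of-2 dimensions. Pad 906x906 to 1024x1024 (next power of 2).

Standard algorithm: 906^3 = 743677416 multiplications
Strassen's algorithm: 7^(log2(1024)) = 7^10 = 282475249 multiplications
Savings: 743677416 - 282475249 = 461202167 multiplications

Standard: 743677416 multiplications (906^3). Strassen: 282475249 multiplications (7^10, after padding to 1024x1024). Strassen reduces 8 recursive multiplications to 7 at each level.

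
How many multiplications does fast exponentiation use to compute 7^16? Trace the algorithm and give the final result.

Computing 7^16 by squaring (build up from 7^1; each line after the first costs one multiplication):

7^1 = 7
7^2 = (7^1)^2 = 7^2 = 49
7^4 = (7^2)^2 = 49^2 = 2401
7^8 = (7^4)^2 = 2401^2 = 5764801
7^16 = (7^8)^2 = 5764801^2 = 33232930569601

Result: 33232930569601
Multiplications needed: 4 (4 lines after 7^1)

7^16 = 33232930569601. Using exponentiation by squaring, this requires 4 multiplications. The key idea: if the exponent is even, square the half-power; if odd, multiply by the base once.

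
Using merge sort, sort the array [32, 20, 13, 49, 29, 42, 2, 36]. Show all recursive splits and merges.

Merge sort trace:

Split: [32, 20, 13, 49, 29, 42, 2, 36] -> [32, 20, 13, 49] and [29, 42, 2, 36]
  Split: [32, 20, 13, 49] -> [32, 20] and [13, 49]
    Split: [32, 20] -> [32] and [20]
    Merge: [32] + [20] -> [20, 32]
    Split: [13, 49] -> [13] and [49]
    Merge: [13] + [49] -> [13, 49]
  Merge: [20, 32] + [13, 49] -> [13, 20, 32, 49]
  Split: [29, 42, 2, 36] -> [29, 42] and [2, 36]
    Split: [29, 42] -> [29] and [42]
    Merge: [29] + [42] -> [29, 42]
    Split: [2, 36] -> [2] and [36]
    Merge: [2] + [36] -> [2, 36]
  Merge: [29, 42] + [2, 36] -> [2, 29, 36, 42]
Merge: [13, 20, 32, 49] + [2, 29, 36, 42] -> [2, 13, 20, 29, 32, 36, 42, 49]

Final sorted array: [2, 13, 20, 29, 32, 36, 42, 49]

The merge sort proceeds by recursively splitting the array and merging sorted halves.
After all merges, the sorted array is [2, 13, 20, 29, 32, 36, 42, 49].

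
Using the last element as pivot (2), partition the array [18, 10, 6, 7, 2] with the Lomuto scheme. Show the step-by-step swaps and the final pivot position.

Lomuto partition with pivot = 2:

Initial array: [18, 10, 6, 7, 2]

arr[0]=18 > 2: no swap
arr[1]=10 > 2: no swap
arr[2]=6 > 2: no swap
arr[3]=7 > 2: no swap

Place pivot at position 0: [2, 10, 6, 7, 18]
Pivot position: 0

After partitioning with pivot 2, the array becomes [2, 10, 6, 7, 18]. The pivot is placed at index 0. All elements to the left of the pivot are <= 2, and all elements to the right are > 2.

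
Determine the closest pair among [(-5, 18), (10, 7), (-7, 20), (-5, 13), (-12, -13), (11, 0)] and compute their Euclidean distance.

Computing all pairwise distances among 6 points:

d((-5, 18), (10, 7)) = 18.6011
d((-5, 18), (-7, 20)) = 2.8284 <-- minimum
d((-5, 18), (-5, 13)) = 5.0
d((-5, 18), (-12, -13)) = 31.7805
d((-5, 18), (11, 0)) = 24.0832
d((10, 7), (-7, 20)) = 21.4009
d((10, 7), (-5, 13)) = 16.1555
d((10, 7), (-12, -13)) = 29.7321
d((10, 7), (11, 0)) = 7.0711
d((-7, 20), (-5, 13)) = 7.2801
d((-7, 20), (-12, -13)) = 33.3766
d((-7, 20), (11, 0)) = 26.9072
d((-5, 13), (-12, -13)) = 26.9258
d((-5, 13), (11, 0)) = 20.6155
d((-12, -13), (11, 0)) = 26.4197

Closest pair: (-5, 18) and (-7, 20) with distance 2.8284

The closest pair is (-5, 18) and (-7, 20) with Euclidean distance 2.8284. For 6 points, brute-force pairwise comparison is shown above. For large n, the divide-and-conquer algorithm (sort by x, recurse on halves, check the dividing strip) achieves O(n log n).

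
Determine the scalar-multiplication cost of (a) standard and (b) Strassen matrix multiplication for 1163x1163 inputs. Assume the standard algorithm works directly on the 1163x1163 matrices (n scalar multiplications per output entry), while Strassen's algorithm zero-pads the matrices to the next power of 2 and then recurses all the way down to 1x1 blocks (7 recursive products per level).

Matrix multiplication for 1163x1163 matrices:

Strassen's algorithm requires power-of-2 dimensions. Pad 1163x1163 to 2048x2048 (next power of 2).

Standard algorithm: 1163^3 = 1573037747 multiplications
Strassen's algorithm: 7^(log2(2048)) = 7^11 = 1977326743 multiplications
Difference: 1573037747 - 1977326743 = -404288996 (Strassen uses MORE here due to padding overhead — for small or just-over-power-of-2 n, padding can outweigh the per-level savings)

Standard: 1573037747 multiplications (1163^3). Strassen: 1977326743 multiplications (7^11, after padding to 2048x2048). Strassen reduces 8 recursive multiplications to 7 at each level.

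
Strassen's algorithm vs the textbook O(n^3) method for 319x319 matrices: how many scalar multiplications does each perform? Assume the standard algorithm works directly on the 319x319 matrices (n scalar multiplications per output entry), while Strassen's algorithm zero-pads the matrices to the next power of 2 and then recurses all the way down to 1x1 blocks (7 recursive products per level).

Matrix multiplication for 319x319 matrices:

Strassen's algorithm requires power-of-2 dimensions. Pad 319x319 to 512x512 (next power of 2).

Standard algorithm: 319^3 = 32461759 multiplications
Strassen's algorithm: 7^(log2(512)) = 7^9 = 40353607 multiplications
Difference: 32461759 - 40353607 = -7891848 (Strassen uses MORE here due to padding overhead — for small or just-over-power-of-2 n, padding can outweigh the per-level savings)

Standard: 32461759 multiplications (319^3). Strassen: 40353607 multiplications (7^9, after padding to 512x512). Strassen reduces 8 recursive multiplications to 7 at each level.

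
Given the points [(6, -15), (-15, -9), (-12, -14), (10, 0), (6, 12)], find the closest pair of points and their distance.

Computing all pairwise distances among 5 points:

d((6, -15), (-15, -9)) = 21.8403
d((6, -15), (-12, -14)) = 18.0278
d((6, -15), (10, 0)) = 15.5242
d((6, -15), (6, 12)) = 27.0
d((-15, -9), (-12, -14)) = 5.831 <-- minimum
d((-15, -9), (10, 0)) = 26.5707
d((-15, -9), (6, 12)) = 29.6985
d((-12, -14), (10, 0)) = 26.0768
d((-12, -14), (6, 12)) = 31.6228
d((10, 0), (6, 12)) = 12.6491

Closest pair: (-15, -9) and (-12, -14) with distance 5.831

The closest pair is (-15, -9) and (-12, -14) with Euclidean distance 5.831. For 5 points, brute-force pairwise comparison is shown above. For large n, the divide-and-conquer algorithm (sort by x, recurse on halves, check the dividing strip) achieves O(n log n).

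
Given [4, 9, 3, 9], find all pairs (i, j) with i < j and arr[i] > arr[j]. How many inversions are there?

Finding inversions in [4, 9, 3, 9]:

(0, 2): arr[0]=4 > arr[2]=3
(1, 2): arr[1]=9 > arr[2]=3

Total inversions: 2

The array has 2 inversion(s): (0,2), (1,2). Each pair (i,j) satisfies i < j and arr[i] > arr[j].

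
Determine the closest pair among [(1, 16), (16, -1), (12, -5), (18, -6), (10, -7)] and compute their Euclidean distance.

Computing all pairwise distances among 5 points:

d((1, 16), (16, -1)) = 22.6716
d((1, 16), (12, -5)) = 23.7065
d((1, 16), (18, -6)) = 27.8029
d((1, 16), (10, -7)) = 24.6982
d((16, -1), (12, -5)) = 5.6569
d((16, -1), (18, -6)) = 5.3852
d((16, -1), (10, -7)) = 8.4853
d((12, -5), (18, -6)) = 6.0828
d((12, -5), (10, -7)) = 2.8284 <-- minimum
d((18, -6), (10, -7)) = 8.0623

Closest pair: (12, -5) and (10, -7) with distance 2.8284

The closest pair is (12, -5) and (10, -7) with Euclidean distance 2.8284. For 5 points, brute-force pairwise comparison is shown above. For large n, the divide-and-conquer algorithm (sort by x, recurse on halves, check the dividing strip) achieves O(n log n).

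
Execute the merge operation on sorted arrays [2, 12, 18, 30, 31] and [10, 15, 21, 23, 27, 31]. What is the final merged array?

Merging process:

Compare 2 vs 10: take 2 from left. Merged: [2]
Compare 12 vs 10: take 10 from right. Merged: [2, 10]
Compare 12 vs 15: take 12 from left. Merged: [2, 10, 12]
Compare 18 vs 15: take 15 from right. Merged: [2, 10, 12, 15]
Compare 18 vs 21: take 18 from left. Merged: [2, 10, 12, 15, 18]
Compare 30 vs 21: take 21 from right. Merged: [2, 10, 12, 15, 18, 21]
Compare 30 vs 23: take 23 from right. Merged: [2, 10, 12, 15, 18, 21, 23]
Compare 30 vs 27: take 27 from right. Merged: [2, 10, 12, 15, 18, 21, 23, 27]
Compare 30 vs 31: take 30 from left. Merged: [2, 10, 12, 15, 18, 21, 23, 27, 30]
Compare 31 vs 31: take 31 from left. Merged: [2, 10, 12, 15, 18, 21, 23, 27, 30, 31]
Append remaining from right: [31]. Merged: [2, 10, 12, 15, 18, 21, 23, 27, 30, 31, 31]

Final merged array: [2, 10, 12, 15, 18, 21, 23, 27, 30, 31, 31]
Total comparisons: 10

The merged array is [2, 10, 12, 15, 18, 21, 23, 27, 30, 31, 31], requiring 10 comparisons. The merge step runs in O(n) time where n is the total number of elements.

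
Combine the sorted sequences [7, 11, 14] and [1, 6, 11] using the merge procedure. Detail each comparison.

Merging process:

Compare 7 vs 1: take 1 from right. Merged: [1]
Compare 7 vs 6: take 6 from right. Merged: [1, 6]
Compare 7 vs 11: take 7 from left. Merged: [1, 6, 7]
Compare 11 vs 11: take 11 from left. Merged: [1, 6, 7, 11]
Compare 14 vs 11: take 11 from right. Merged: [1, 6, 7, 11, 11]
Append remaining from left: [14]. Merged: [1, 6, 7, 11, 11, 14]

Final merged array: [1, 6, 7, 11, 11, 14]
Total comparisons: 5

The merged array is [1, 6, 7, 11, 11, 14], requiring 5 comparisons. The merge step runs in O(n) time where n is the total number of elements.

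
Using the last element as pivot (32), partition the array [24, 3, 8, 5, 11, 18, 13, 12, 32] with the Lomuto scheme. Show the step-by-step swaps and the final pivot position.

Lomuto partition with pivot = 32:

Initial array: [24, 3, 8, 5, 11, 18, 13, 12, 32]

arr[0]=24 <= 32: swap with position 0, array becomes [24, 3, 8, 5, 11, 18, 13, 12, 32]
arr[1]=3 <= 32: swap with position 1, array becomes [24, 3, 8, 5, 11, 18, 13, 12, 32]
arr[2]=8 <= 32: swap with position 2, array becomes [24, 3, 8, 5, 11, 18, 13, 12, 32]
arr[3]=5 <= 32: swap with position 3, array becomes [24, 3, 8, 5, 11, 18, 13, 12, 32]
arr[4]=11 <= 32: swap with position 4, array becomes [24, 3, 8, 5, 11, 18, 13, 12, 32]
arr[5]=18 <= 32: swap with position 5, array becomes [24, 3, 8, 5, 11, 18, 13, 12, 32]
arr[6]=13 <= 32: swap with position 6, array becomes [24, 3, 8, 5, 11, 18, 13, 12, 32]
arr[7]=12 <= 32: swap with position 7, array becomes [24, 3, 8, 5, 11, 18, 13, 12, 32]

Place pivot at position 8: [24, 3, 8, 5, 11, 18, 13, 12, 32]
Pivot position: 8

After partitioning with pivot 32, the array becomes [24, 3, 8, 5, 11, 18, 13, 12, 32]. The pivot is placed at index 8. All elements to the left of the pivot are <= 32, and all elements to the right are > 32.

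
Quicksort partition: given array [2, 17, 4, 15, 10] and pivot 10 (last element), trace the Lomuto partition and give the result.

Lomuto partition with pivot = 10:

Initial array: [2, 17, 4, 15, 10]

arr[0]=2 <= 10: swap with position 0, array becomes [2, 17, 4, 15, 10]
arr[1]=17 > 10: no swap
arr[2]=4 <= 10: swap with position 1, array becomes [2, 4, 17, 15, 10]
arr[3]=15 > 10: no swap

Place pivot at position 2: [2, 4, 10, 15, 17]
Pivot position: 2

After partitioning with pivot 10, the array becomes [2, 4, 10, 15, 17]. The pivot is placed at index 2. All elements to the left of the pivot are <= 10, and all elements to the right are > 10.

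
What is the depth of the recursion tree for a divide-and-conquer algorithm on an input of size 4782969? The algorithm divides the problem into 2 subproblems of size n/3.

For divide and conquer with division factor 3:

Problem sizes at each level:
Level 0: 4782969
Level 1: 1594323
Level 2: 531441
Level 3: 177147
Level 4: 59049
Level 5: 19683
Level 6: 6561
Level 7: 2187
Level 8: 729
Level 9: 243
Level 10: 81
Level 11: 27
Level 12: 9
Level 13: 3
Level 14: 1

The root is level 0 and the size-1 base case is level 14 (the tree spans levels 0 through 14, i.e. 15 levels counting the root), so the depth is the number of divisions: log_3(4782969) = 14

The recursion tree depth is log_3(4782969) = 14. At each level, the problem size is divided by 3, so it takes 14 divisions to reduce to a base case of size 1. The algorithm makes 2 recursive calls at each level.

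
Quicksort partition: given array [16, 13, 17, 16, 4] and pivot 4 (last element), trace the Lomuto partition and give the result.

Lomuto partition with pivot = 4:

Initial array: [16, 13, 17, 16, 4]

arr[0]=16 > 4: no swap
arr[1]=13 > 4: no swap
arr[2]=17 > 4: no swap
arr[3]=16 > 4: no swap

Place pivot at position 0: [4, 13, 17, 16, 16]
Pivot position: 0

After partitioning with pivot 4, the array becomes [4, 13, 17, 16, 16]. The pivot is placed at index 0. All elements to the left of the pivot are <= 4, and all elements to the right are > 4.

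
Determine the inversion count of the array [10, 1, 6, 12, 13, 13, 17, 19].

Finding inversions in [10, 1, 6, 12, 13, 13, 17, 19]:

(0, 1): arr[0]=10 > arr[1]=1
(0, 2): arr[0]=10 > arr[2]=6

Total inversions: 2

The array has 2 inversion(s): (0,1), (0,2). Each pair (i,j) satisfies i < j and arr[i] > arr[j].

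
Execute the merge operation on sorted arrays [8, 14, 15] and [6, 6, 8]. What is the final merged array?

Merging process:

Compare 8 vs 6: take 6 from right. Merged: [6]
Compare 8 vs 6: take 6 from right. Merged: [6, 6]
Compare 8 vs 8: take 8 from left. Merged: [6, 6, 8]
Compare 14 vs 8: take 8 from right. Merged: [6, 6, 8, 8]
Append remaining from left: [14, 15]. Merged: [6, 6, 8, 8, 14, 15]

Final merged array: [6, 6, 8, 8, 14, 15]
Total comparisons: 4

The merged array is [6, 6, 8, 8, 14, 15], requiring 4 comparisons. The merge step runs in O(n) time where n is the total number of elements.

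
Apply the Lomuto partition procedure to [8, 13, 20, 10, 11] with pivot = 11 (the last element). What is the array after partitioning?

Lomuto partition with pivot = 11:

Initial array: [8, 13, 20, 10, 11]

arr[0]=8 <= 11: swap with position 0, array becomes [8, 13, 20, 10, 11]
arr[1]=13 > 11: no swap
arr[2]=20 > 11: no swap
arr[3]=10 <= 11: swap with position 1, array becomes [8, 10, 20, 13, 11]

Place pivot at position 2: [8, 10, 11, 13, 20]
Pivot position: 2

After partitioning with pivot 11, the array becomes [8, 10, 11, 13, 20]. The pivot is placed at index 2. All elements to the left of the pivot are <= 11, and all elements to the right are > 11.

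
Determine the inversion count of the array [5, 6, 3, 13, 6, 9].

Finding inversions in [5, 6, 3, 13, 6, 9]:

(0, 2): arr[0]=5 > arr[2]=3
(1, 2): arr[1]=6 > arr[2]=3
(3, 4): arr[3]=13 > arr[4]=6
(3, 5): arr[3]=13 > arr[5]=9

Total inversions: 4

The array has 4 inversion(s): (0,2), (1,2), (3,4), (3,5). Each pair (i,j) satisfies i < j and arr[i] > arr[j].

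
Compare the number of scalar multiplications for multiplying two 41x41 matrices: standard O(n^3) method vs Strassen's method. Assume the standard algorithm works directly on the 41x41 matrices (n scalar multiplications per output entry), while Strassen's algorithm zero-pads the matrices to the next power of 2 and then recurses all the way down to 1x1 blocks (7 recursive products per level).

Matrix multiplication for 41x41 matrices:

Strassen's algorithm requires power-of-2 dimensions. Pad 41x41 to 64x64 (next power of 2).

Standard algorithm: 41^3 = 68921 multiplications
Strassen's algorithm: 7^(log2(64)) = 7^6 = 117649 multiplications
Difference: 68921 - 117649 = -48728 (Strassen uses MORE here due to padding overhead — for small or just-over-power-of-2 n, padding can outweigh the per-level savings)

Standard: 68921 multiplications (41^3). Strassen: 117649 multiplications (7^6, after padding to 64x64). Strassen reduces 8 recursive multiplications to 7 at each level.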